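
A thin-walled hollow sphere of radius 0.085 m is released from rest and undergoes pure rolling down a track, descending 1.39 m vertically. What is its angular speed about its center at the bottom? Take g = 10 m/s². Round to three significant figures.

The moment of inertia is (2/3)MR², giving k ≡ I/(MR²) = 2/3.
Rolling without slipping gives ω = v/R, so the total kinetic energy is ½Mv² + ½Iω² = ½(1+k)Mv² = (5/6)Mv².
Energy conservation Mgh = ½(1+k)Mv² gives v = √(2gh/(1+k)) = √(2 × 10 × 1.39 / 1.667) = 4.084 m/s.
Then ω = v/R = 4.084 / 0.085 ≈ 48.0 rad/s.

ω ≈ 48.0 rad/s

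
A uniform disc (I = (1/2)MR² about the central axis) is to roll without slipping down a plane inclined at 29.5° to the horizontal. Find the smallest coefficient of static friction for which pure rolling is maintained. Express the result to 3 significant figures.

With I = (1/2)MR², the ratio k = I/(MR²) is 0.5.
Along the incline Mg sinθ − f = Ma, and torque about the center fR = Iα = kMR²(a/R) gives f = kMa.
These give a = g sinθ/(1+k) and the required friction f = kMg sinθ/(1+k).
With N = Mg cosθ, the no-slip condition f ≤ μN gives μ_min = f/N = k tanθ/(1+k).
μ_min = 0.5 × tan29.5° / 1.5 ≈ 0.189.

μ_min ≈ 0.189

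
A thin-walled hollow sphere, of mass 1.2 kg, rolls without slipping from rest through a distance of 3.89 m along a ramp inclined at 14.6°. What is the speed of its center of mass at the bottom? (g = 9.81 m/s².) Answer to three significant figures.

For this body I = (2/3)MR², i.e. k = I/(MR²) = 2/3.
Pure rolling means v = ωR; then KE = ½Mv² + ½I(v/R)² = ½(1+k)Mv² = (5/6)Mv².
The vertical drop is h = L sinθ = 3.89 × sin14.6° = 0.9805 m.
Energy conservation: Mgh = (5/6)Mv², so v = √(2gh/(1+k)) = √(2 × 9.81 × 0.9805 / 1.667) ≈ 3.40 m/s.

v ≈ 3.40 m/s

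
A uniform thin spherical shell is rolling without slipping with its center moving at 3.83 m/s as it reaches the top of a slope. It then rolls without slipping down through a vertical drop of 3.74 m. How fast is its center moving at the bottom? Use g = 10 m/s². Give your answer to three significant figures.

v ≈ 7.72 m/s

With I = (2/3)MR², the ratio k = I/(MR²) is 2/3.
The rolling condition ω = v/R makes the rotational term ½I(v/R)² = ½kMv², so KE_total = ½(1+k)Mv² = (5/6)Mv².
Conserving energy between top and bottom: (5/6)Mv² = (5/6)Mv₀² + Mgh, hence v² = v₀² + 2gh/(1+k).
v = √(3.83² + 2×10×3.74/1.667) = √59.55 ≈ 7.72 m/s.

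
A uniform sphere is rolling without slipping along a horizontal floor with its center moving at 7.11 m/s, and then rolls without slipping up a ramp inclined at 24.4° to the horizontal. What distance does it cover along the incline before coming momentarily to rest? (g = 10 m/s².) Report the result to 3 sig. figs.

d ≈ 8.57 m

Here I = (2/5)MR², so the shape factor k = I/(MR²) = 0.4.
Rolling without slipping gives ω = v/R, so the total kinetic energy is ½Mv² + ½Iω² = ½(1+k)Mv² = (7/10)Mv².
Setting this equal to Mgh gives the vertical rise h = (1+k)v₀²/(2g) = 1.4×7.11²/(2×10) = 3.539 m.
Along the incline, d = h/sinθ = 3.539/sin24.4° ≈ 8.57 m.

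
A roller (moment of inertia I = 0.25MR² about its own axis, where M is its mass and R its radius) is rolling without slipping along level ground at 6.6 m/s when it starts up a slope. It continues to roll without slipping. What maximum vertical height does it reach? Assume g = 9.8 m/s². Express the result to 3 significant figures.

h ≈ 2.78 m

With I = 0.25MR², the ratio k = I/(MR²) is 0.25.
The rolling condition ω = v/R makes the rotational term ½I(v/R)² = ½kMv², so KE_total = ½(1+k)Mv² = (5/8)Mv².
At the top the kinetic energy is zero, so (5/8)Mv₀² = Mgh.
Thus h = (1+k)v₀²/(2g) = 1.25 × 6.6² / (2 × 9.8) ≈ 2.78 m.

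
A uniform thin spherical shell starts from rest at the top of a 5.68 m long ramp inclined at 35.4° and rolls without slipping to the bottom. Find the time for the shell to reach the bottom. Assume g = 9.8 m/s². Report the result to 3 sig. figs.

t ≈ 1.83 s

For this body I = (2/3)MR², i.e. k = I/(MR²) = 2/3.
Newton's second law down the slope: Mg sinθ − f = Ma. The torque equation fR = Iα (with α = a/R) gives f = kMa.
Hence a = g sinθ/(1+k) = 9.8×sin35.4°/1.667 = 3.406 m/s².
Starting from rest, L = ½at², so t = √(2L/a) = √(2×5.68/3.406) ≈ 1.83 s.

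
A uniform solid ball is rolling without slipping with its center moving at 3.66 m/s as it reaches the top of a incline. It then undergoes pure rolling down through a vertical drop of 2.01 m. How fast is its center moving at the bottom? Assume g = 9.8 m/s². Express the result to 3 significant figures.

Here I = (2/5)MR², so the shape factor k = I/(MR²) = 0.4.
Pure rolling means v = ωR; then KE = ½Mv² + ½I(v/R)² = ½(1+k)Mv² = (7/10)Mv².
Energy conservation: (7/10)Mv₀² + Mgh = (7/10)Mv², so v² = v₀² + 2gh/(1+k).
v = √(3.66² + 2×9.8×2.01/1.4) = √41.54 ≈ 6.44 m/s.

v ≈ 6.44 m/s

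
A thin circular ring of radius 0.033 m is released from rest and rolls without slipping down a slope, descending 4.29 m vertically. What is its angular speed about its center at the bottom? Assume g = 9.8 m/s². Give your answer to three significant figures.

ω ≈ 196 rad/s

With I = MR², the ratio k = I/(MR²) is 1.
Rolling without slipping gives ω = v/R, so the total kinetic energy is ½Mv² + ½Iω² = ½(1+k)Mv² = Mv².
Energy conservation Mgh = ½(1+k)Mv² gives v = √(2gh/(1+k)) = √(2 × 9.8 × 4.29 / 2) = 6.484 m/s.
The angular speed follows from ω = v/R = 6.484/0.033 ≈ 196 rad/s.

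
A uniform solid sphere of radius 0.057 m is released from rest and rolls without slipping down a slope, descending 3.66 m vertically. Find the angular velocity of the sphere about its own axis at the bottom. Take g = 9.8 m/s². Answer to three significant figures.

ω ≈ 126 rad/s

Here I = (2/5)MR², so the shape factor k = I/(MR²) = 0.4.
Pure rolling means v = ωR; then KE = ½Mv² + ½I(v/R)² = ½(1+k)Mv² = (7/10)Mv².
Energy conservation Mgh = ½(1+k)Mv² gives v = √(2gh/(1+k)) = √(2 × 9.8 × 3.66 / 1.4) = 7.158 m/s.
The angular speed follows from ω = v/R = 7.158/0.057 ≈ 126 rad/s.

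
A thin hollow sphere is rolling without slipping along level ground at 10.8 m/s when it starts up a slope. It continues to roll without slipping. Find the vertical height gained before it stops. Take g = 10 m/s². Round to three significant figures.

For this body I = (2/3)MR², i.e. k = I/(MR²) = 2/3.
The rolling condition ω = v/R makes the rotational term ½I(v/R)² = ½kMv², so KE_total = ½(1+k)Mv² = (5/6)Mv².
All of this converts to potential energy at the highest point: (5/6)Mv₀² = Mgh.
Thus h = (1+k)v₀²/(2g) = 1.667 × 10.8² / (2 × 10) ≈ 9.72 m.

h ≈ 9.72 m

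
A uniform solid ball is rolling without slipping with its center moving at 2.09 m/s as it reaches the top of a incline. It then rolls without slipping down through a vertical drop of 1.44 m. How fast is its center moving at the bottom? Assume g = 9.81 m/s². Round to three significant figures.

For this body I = (2/5)MR², i.e. k = I/(MR²) = 0.4.
The rolling condition ω = v/R makes the rotational term ½I(v/R)² = ½kMv², so KE_total = ½(1+k)Mv² = (7/10)Mv².
Energy conservation: (7/10)Mv₀² + Mgh = (7/10)Mv², so v² = v₀² + 2gh/(1+k).
v = √(2.09² + 2×9.81×1.44/1.4) = √24.55 ≈ 4.95 m/s.

v ≈ 4.95 m/s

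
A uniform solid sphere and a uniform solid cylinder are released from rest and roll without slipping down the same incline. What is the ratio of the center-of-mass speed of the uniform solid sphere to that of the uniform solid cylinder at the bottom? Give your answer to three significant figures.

Each satisfies Mgh = ½(1+k)Mv² with k = I/(MR²), so v ∝ 1/√(1+k).
For the uniform solid sphere k = 0.4; for the uniform solid cylinder k = 0.5.
v₁/v₂ = √((1+k₂)/(1+k₁)) = √(1.5/1.4) ≈ 1.04.

v_ratio ≈ 1.04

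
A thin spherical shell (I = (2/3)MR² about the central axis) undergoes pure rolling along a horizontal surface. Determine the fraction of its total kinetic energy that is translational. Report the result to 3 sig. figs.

For this body I = (2/3)MR², i.e. k = I/(MR²) = 2/3.
Since ω = v/R, the translational part is ½Mv² and the rotational part is ½I(v/R)² = ½kMv²; the total is ½(1+k)Mv².
The translational fraction is therefore 1/(1+k) = 1/1.667 ≈ 0.600.

fraction ≈ 0.600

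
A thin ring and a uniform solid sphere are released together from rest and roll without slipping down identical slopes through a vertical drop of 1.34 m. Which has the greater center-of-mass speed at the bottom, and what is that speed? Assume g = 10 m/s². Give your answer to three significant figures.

For rolling without slipping, Mgh = ½(1+k)Mv² where k = I/(MR²), so v = √(2gh/(1+k)).
Thin ring: k = 1, giving v = √(2×10×1.34/2) = 3.661 m/s.
Uniform solid sphere: k = 0.4, giving v = √(2×10×1.34/1.4) = 4.375 m/s.
The smaller k wins: the uniform solid sphere, at ≈ 4.38 m/s.

the uniform solid sphere, at v ≈ 4.38 m/s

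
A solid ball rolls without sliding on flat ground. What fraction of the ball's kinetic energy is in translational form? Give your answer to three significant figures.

fraction ≈ 0.714

With I = (2/5)MR², the ratio k = I/(MR²) is 0.4.
Since ω = v/R, the translational part is ½Mv² and the rotational part is ½I(v/R)² = ½kMv²; the total is ½(1+k)Mv².
The translational fraction is therefore 1/(1+k) = 1/1.4 ≈ 0.714.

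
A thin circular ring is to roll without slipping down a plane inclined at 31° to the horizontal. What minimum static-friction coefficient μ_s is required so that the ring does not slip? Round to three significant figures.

With I = MR², the ratio k = I/(MR²) is 1.
Newton's second law down the slope: Mg sinθ − f = Ma. The torque equation fR = Iα (with α = a/R) gives f = kMa.
These give a = g sinθ/(1+k) and the required friction f = kMg sinθ/(1+k).
With N = Mg cosθ, the no-slip condition f ≤ μN gives μ_min = f/N = k tanθ/(1+k).
μ_min = 1 × tan31° / 2 ≈ 0.300.

μ_min ≈ 0.300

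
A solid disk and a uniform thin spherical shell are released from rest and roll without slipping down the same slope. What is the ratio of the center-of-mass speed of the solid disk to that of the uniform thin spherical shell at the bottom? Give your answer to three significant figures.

Each satisfies Mgh = ½(1+k)Mv² with k = I/(MR²), so v ∝ 1/√(1+k).
For the solid disk k = 0.5; for the uniform thin spherical shell k = 2/3.
v₁/v₂ = √((1+k₂)/(1+k₁)) = √(1.667/1.5) ≈ 1.05.

v_ratio ≈ 1.05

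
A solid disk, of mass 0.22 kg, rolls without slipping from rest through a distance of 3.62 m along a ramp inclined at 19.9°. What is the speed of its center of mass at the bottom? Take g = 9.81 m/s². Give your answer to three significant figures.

For this body I = (1/2)MR², i.e. k = I/(MR²) = 0.5.
Since it rolls without slipping, ω = v/R and KE = ½Mv² + ½Iω² = ½(1+k)Mv² = (3/4)Mv².
The vertical drop is h = L sinθ = 3.62 × sin19.9° = 1.232 m.
Energy conservation: Mgh = (3/4)Mv², so v = √(2gh/(1+k)) = √(2 × 9.81 × 1.232 / 1.5) ≈ 4.01 m/s.

v ≈ 4.01 m/s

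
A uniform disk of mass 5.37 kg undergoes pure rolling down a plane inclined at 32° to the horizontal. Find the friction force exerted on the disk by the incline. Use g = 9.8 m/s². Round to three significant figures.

For this body I = (1/2)MR², i.e. k = I/(MR²) = 0.5.
Translational: Mg sinθ − f = Ma. Rotational about the CM: fR = Iα = kMRa, so f = kMa.
Combining, a = g sinθ/(1+k) and f = kMa = kMg sinθ/(1+k).
f = 0.5 × 5.37 × 9.8 × sin32° / 1.5 ≈ 9.30 N.

f ≈ 9.30 N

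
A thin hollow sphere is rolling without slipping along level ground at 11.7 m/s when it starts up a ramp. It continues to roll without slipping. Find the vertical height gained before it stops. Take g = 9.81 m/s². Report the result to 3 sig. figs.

h ≈ 11.6 m

The moment of inertia is (2/3)MR², giving k ≡ I/(MR²) = 2/3.
Rolling without slipping gives ω = v/R, so the total kinetic energy is ½Mv² + ½Iω² = ½(1+k)Mv² = (5/6)Mv².
All of this converts to potential energy at the highest point: (5/6)Mv₀² = Mgh.
Thus h = (1+k)v₀²/(2g) = 1.667 × 11.7² / (2 × 9.81) ≈ 11.6 m.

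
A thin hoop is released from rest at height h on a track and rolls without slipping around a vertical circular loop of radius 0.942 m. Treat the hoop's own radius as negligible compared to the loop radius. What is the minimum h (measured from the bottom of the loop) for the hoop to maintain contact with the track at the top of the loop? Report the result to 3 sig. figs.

For this body I = MR², i.e. k = I/(MR²) = 1.
At the top of the loop, the minimum-contact condition is Mg = Mv_top²/r, so v_top² = gr.
With ω = v/R, the kinetic energy at speed v is ½(1+k)Mv² = Mv².
Energy conservation from release (height h) to the top (height 2r): Mgh = Mg(2r) + M·gr.
Thus h_min = 2r + (1+k)r/2 = r(2 + 2/2) = 0.942 × 3 ≈ 2.83 m.

h_min ≈ 2.83 m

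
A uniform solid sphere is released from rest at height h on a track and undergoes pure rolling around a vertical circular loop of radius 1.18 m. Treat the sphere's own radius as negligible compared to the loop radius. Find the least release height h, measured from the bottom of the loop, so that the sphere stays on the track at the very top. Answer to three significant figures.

h_min ≈ 3.19 m

The moment of inertia is (2/5)MR², giving k ≡ I/(MR²) = 0.4.
At the top of the loop, the minimum-contact condition is Mg = Mv_top²/r, so v_top² = gr.
With ω = v/R, the kinetic energy at speed v is ½(1+k)Mv² = (7/10)Mv².
Energy conservation from release (height h) to the top (height 2r): Mgh = Mg(2r) + (7/10)M·gr.
Thus h_min = 2r + (1+k)r/2 = r(2 + 1.4/2) = 1.18 × 2.7 ≈ 3.19 m.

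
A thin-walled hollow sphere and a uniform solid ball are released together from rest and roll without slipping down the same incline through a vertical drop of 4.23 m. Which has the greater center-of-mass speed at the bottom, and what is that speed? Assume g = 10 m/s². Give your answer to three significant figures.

the uniform solid ball, at v ≈ 7.77 m/s

For rolling without slipping, Mgh = ½(1+k)Mv² where k = I/(MR²), so v = √(2gh/(1+k)).
Thin-walled hollow sphere: k = 2/3, giving v = √(2×10×4.23/1.667) = 7.125 m/s.
Uniform solid ball: k = 0.4, giving v = √(2×10×4.23/1.4) = 7.774 m/s.
The smaller k wins: the uniform solid ball, at ≈ 7.77 m/s.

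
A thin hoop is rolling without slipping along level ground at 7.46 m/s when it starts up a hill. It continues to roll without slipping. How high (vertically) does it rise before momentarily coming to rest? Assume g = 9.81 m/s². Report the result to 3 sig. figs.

h ≈ 5.67 m

The moment of inertia is MR², giving k ≡ I/(MR²) = 1.
Since it rolls without slipping, ω = v/R and KE = ½Mv² + ½Iω² = ½(1+k)Mv² = Mv².
All of this converts to potential energy at the highest point: Mv₀² = Mgh.
Thus h = (1+k)v₀²/(2g) = 2 × 7.46² / (2 × 9.81) ≈ 5.67 m.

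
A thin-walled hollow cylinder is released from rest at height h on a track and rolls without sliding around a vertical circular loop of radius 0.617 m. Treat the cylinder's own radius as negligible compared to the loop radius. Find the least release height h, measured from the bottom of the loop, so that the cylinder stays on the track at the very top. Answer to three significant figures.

For this body I = MR², i.e. k = I/(MR²) = 1.
At the top, contact is just lost when gravity alone supplies the centripetal force: Mg = Mv_top²/r, i.e. v_top² = gr.
With ω = v/R, the kinetic energy at speed v is ½(1+k)Mv² = Mv².
Energy conservation from release (height h) to the top (height 2r): Mgh = Mg(2r) + M·gr.
Thus h_min = 2r + (1+k)r/2 = r(2 + 2/2) = 0.617 × 3 ≈ 1.85 m.

h_min ≈ 1.85 m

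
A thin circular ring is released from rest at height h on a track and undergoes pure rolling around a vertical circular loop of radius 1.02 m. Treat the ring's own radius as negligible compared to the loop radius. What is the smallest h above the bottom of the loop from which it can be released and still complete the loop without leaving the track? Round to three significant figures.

Here I = MR², so the shape factor k = I/(MR²) = 1.
At the top, contact is just lost when gravity alone supplies the centripetal force: Mg = Mv_top²/r, i.e. v_top² = gr.
With ω = v/R, the kinetic energy at speed v is ½(1+k)Mv² = Mv².
Energy conservation from release (height h) to the top (height 2r): Mgh = Mg(2r) + M·gr.
Thus h_min = 2r + (1+k)r/2 = r(2 + 2/2) = 1.02 × 3 ≈ 3.06 m.

h_min ≈ 3.06 m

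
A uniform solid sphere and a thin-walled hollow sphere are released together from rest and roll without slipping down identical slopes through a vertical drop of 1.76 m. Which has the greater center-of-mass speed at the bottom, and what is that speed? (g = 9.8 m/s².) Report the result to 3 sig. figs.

For rolling without slipping, Mgh = ½(1+k)Mv² where k = I/(MR²), so v = √(2gh/(1+k)).
Uniform solid sphere: k = 0.4, giving v = √(2×9.8×1.76/1.4) = 4.964 m/s.
Thin-walled hollow sphere: k = 2/3, giving v = √(2×9.8×1.76/1.667) = 4.549 m/s.
The smaller k wins: the uniform solid sphere, at ≈ 4.96 m/s.

the uniform solid sphere, at v ≈ 4.96 m/s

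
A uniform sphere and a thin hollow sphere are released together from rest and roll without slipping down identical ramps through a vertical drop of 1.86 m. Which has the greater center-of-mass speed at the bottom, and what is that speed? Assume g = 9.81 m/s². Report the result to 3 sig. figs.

For rolling without slipping, Mgh = ½(1+k)Mv² where k = I/(MR²), so v = √(2gh/(1+k)).
Uniform sphere: k = 0.4, giving v = √(2×9.81×1.86/1.4) = 5.106 m/s.
Thin hollow sphere: k = 2/3, giving v = √(2×9.81×1.86/1.667) = 4.679 m/s.
The smaller k wins: the uniform sphere, at ≈ 5.11 m/s.

the uniform sphere, at v ≈ 5.11 m/s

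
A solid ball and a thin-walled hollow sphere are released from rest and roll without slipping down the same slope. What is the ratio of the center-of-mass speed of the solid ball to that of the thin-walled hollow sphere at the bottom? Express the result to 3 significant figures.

v_ratio ≈ 1.09

Each satisfies Mgh = ½(1+k)Mv² with k = I/(MR²), so v ∝ 1/√(1+k).
For the solid ball k = 0.4; for the thin-walled hollow sphere k = 2/3.
v₁/v₂ = √((1+k₂)/(1+k₁)) = √(1.667/1.4) ≈ 1.09.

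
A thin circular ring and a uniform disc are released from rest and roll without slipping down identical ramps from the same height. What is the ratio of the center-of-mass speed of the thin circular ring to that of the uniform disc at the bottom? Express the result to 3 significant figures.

Each satisfies Mgh = ½(1+k)Mv² with k = I/(MR²), so v ∝ 1/√(1+k).
For the thin circular ring k = 1; for the uniform disc k = 0.5.
v₁/v₂ = √((1+k₂)/(1+k₁)) = √(1.5/2) ≈ 0.866.

v_ratio ≈ 0.866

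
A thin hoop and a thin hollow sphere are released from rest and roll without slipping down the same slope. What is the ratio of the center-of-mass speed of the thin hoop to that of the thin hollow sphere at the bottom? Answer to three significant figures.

v_ratio ≈ 0.913

Each satisfies Mgh = ½(1+k)Mv² with k = I/(MR²), so v ∝ 1/√(1+k).
For the thin hoop k = 1; for the thin hollow sphere k = 2/3.
v₁/v₂ = √((1+k₂)/(1+k₁)) = √(1.667/2) ≈ 0.913.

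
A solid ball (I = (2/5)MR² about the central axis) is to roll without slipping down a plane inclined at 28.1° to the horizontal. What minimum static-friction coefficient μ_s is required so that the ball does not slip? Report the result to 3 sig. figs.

μ_min ≈ 0.153

Here I = (2/5)MR², so the shape factor k = I/(MR²) = 0.4.
Newton's second law down the slope: Mg sinθ − f = Ma. The torque equation fR = Iα (with α = a/R) gives f = kMa.
These give a = g sinθ/(1+k) and the required friction f = kMg sinθ/(1+k).
The normal force is N = Mg cosθ, so μ_min = f/N = k tanθ/(1+k).
μ_min = 0.4 × tan28.1° / 1.4 ≈ 0.153.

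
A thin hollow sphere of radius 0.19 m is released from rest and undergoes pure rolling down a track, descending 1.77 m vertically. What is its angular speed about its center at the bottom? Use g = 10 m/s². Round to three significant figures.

For this body I = (2/3)MR², i.e. k = I/(MR²) = 2/3.
Rolling without slipping gives ω = v/R, so the total kinetic energy is ½Mv² + ½Iω² = ½(1+k)Mv² = (5/6)Mv².
Energy conservation Mgh = ½(1+k)Mv² gives v = √(2gh/(1+k)) = √(2 × 10 × 1.77 / 1.667) = 4.609 m/s.
The angular speed follows from ω = v/R = 4.609/0.19 ≈ 24.3 rad/s.

ω ≈ 24.3 rad/s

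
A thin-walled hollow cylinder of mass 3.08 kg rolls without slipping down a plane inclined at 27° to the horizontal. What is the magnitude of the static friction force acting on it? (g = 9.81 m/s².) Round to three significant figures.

The moment of inertia is MR², giving k ≡ I/(MR²) = 1.
Newton's second law down the slope: Mg sinθ − f = Ma. The torque equation fR = Iα (with α = a/R) gives f = kMa.
Combining, a = g sinθ/(1+k) and f = kMa = kMg sinθ/(1+k).
f = 1 × 3.08 × 9.81 × sin27° / 2 ≈ 6.86 N.

f ≈ 6.86 N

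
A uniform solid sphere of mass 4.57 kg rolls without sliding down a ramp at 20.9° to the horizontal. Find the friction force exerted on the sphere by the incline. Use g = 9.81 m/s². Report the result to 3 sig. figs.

The moment of inertia is (2/5)MR², giving k ≡ I/(MR²) = 0.4.
Translational: Mg sinθ − f = Ma. Rotational about the CM: fR = Iα = kMRa, so f = kMa.
Combining, a = g sinθ/(1+k) and f = kMa = kMg sinθ/(1+k).
f = 0.4 × 4.57 × 9.81 × sin20.9° / 1.4 ≈ 4.57 N.

f ≈ 4.57 N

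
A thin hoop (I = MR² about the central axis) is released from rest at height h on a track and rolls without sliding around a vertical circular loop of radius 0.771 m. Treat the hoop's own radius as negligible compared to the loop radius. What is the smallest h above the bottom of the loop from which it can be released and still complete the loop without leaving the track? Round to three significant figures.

The moment of inertia is MR², giving k ≡ I/(MR²) = 1.
At the top, contact is just lost when gravity alone supplies the centripetal force: Mg = Mv_top²/r, i.e. v_top² = gr.
With ω = v/R, the kinetic energy at speed v is ½(1+k)Mv² = Mv².
Energy conservation from release (height h) to the top (height 2r): Mgh = Mg(2r) + M·gr.
Thus h_min = 2r + (1+k)r/2 = r(2 + 2/2) = 0.771 × 3 ≈ 2.31 m.

h_min ≈ 2.31 m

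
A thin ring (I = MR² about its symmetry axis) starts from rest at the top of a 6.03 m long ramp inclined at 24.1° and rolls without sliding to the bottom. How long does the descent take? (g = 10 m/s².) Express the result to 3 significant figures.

The moment of inertia is MR², giving k ≡ I/(MR²) = 1.
Translational: Mg sinθ − f = Ma. Rotational about the CM: fR = Iα = kMRa, so f = kMa.
Hence a = g sinθ/(1+k) = 10×sin24.1°/2 = 2.042 m/s².
Starting from rest, L = ½at², so t = √(2L/a) = √(2×6.03/2.042) ≈ 2.43 s.

t ≈ 2.43 s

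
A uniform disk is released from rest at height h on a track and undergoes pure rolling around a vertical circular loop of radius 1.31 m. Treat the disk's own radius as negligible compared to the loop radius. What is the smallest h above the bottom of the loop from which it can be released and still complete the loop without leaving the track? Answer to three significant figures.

h_min ≈ 3.60 m

The moment of inertia is (1/2)MR², giving k ≡ I/(MR²) = 0.5.
At the top of the loop, the minimum-contact condition is Mg = Mv_top²/r, so v_top² = gr.
With ω = v/R, the kinetic energy at speed v is ½(1+k)Mv² = (3/4)Mv².
Energy conservation from release (height h) to the top (height 2r): Mgh = Mg(2r) + (3/4)M·gr.
Thus h_min = 2r + (1+k)r/2 = r(2 + 1.5/2) = 1.31 × 2.75 ≈ 3.60 m.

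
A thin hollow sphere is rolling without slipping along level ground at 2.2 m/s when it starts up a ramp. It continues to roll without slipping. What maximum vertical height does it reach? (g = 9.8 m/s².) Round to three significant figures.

h ≈ 0.412 m

With I = (2/3)MR², the ratio k = I/(MR²) is 2/3.
The rolling condition ω = v/R makes the rotational term ½I(v/R)² = ½kMv², so KE_total = ½(1+k)Mv² = (5/6)Mv².
At the top the kinetic energy is zero, so (5/6)Mv₀² = Mgh.
Thus h = (1+k)v₀²/(2g) = 1.667 × 2.2² / (2 × 9.8) ≈ 0.412 m.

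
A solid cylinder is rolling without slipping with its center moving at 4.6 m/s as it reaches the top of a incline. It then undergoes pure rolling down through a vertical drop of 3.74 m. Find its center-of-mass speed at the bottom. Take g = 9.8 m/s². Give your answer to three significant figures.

v ≈ 8.37 m/s

The moment of inertia is (1/2)MR², giving k ≡ I/(MR²) = 0.5.
The rolling condition ω = v/R makes the rotational term ½I(v/R)² = ½kMv², so KE_total = ½(1+k)Mv² = (3/4)Mv².
Energy conservation: (3/4)Mv₀² + Mgh = (3/4)Mv², so v² = v₀² + 2gh/(1+k).
v = √(4.6² + 2×9.8×3.74/1.5) = √70.03 ≈ 8.37 m/s.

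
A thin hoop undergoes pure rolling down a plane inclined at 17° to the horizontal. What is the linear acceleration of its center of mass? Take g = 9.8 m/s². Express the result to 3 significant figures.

Here I = MR², so the shape factor k = I/(MR²) = 1.
Translational: Mg sinθ − f = Ma. Rotational about the CM: fR = Iα = kMRa, so f = kMa.
Eliminating f: Mg sinθ = (1+k)Ma, so a = g sinθ/(1+k) = 9.8 × sin17° / 2 ≈ 1.43 m/s².

a ≈ 1.43 m/s²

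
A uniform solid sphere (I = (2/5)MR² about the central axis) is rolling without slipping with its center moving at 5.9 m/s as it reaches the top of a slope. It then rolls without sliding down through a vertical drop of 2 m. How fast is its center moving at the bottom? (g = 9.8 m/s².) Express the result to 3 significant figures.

Here I = (2/5)MR², so the shape factor k = I/(MR²) = 0.4.
Since it rolls without slipping, ω = v/R and KE = ½Mv² + ½Iω² = ½(1+k)Mv² = (7/10)Mv².
Conserving energy between top and bottom: (7/10)Mv² = (7/10)Mv₀² + Mgh, hence v² = v₀² + 2gh/(1+k).
v = √(5.9² + 2×9.8×2/1.4) = √62.81 ≈ 7.93 m/s.

v ≈ 7.93 m/s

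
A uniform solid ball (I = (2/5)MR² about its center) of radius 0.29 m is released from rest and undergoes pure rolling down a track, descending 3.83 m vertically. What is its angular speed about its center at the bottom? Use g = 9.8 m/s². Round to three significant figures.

Here I = (2/5)MR², so the shape factor k = I/(MR²) = 0.4.
The rolling condition ω = v/R makes the rotational term ½I(v/R)² = ½kMv², so KE_total = ½(1+k)Mv² = (7/10)Mv².
Energy conservation Mgh = ½(1+k)Mv² gives v = √(2gh/(1+k)) = √(2 × 9.8 × 3.83 / 1.4) = 7.323 m/s.
Then ω = v/R = 7.323 / 0.29 ≈ 25.3 rad/s.

ω ≈ 25.3 rad/s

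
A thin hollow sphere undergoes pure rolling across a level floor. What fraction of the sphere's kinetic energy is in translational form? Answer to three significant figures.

For this body I = (2/3)MR², i.e. k = I/(MR²) = 2/3.
Since ω = v/R, the translational part is ½Mv² and the rotational part is ½I(v/R)² = ½kMv²; the total is ½(1+k)Mv².
The translational fraction is therefore 1/(1+k) = 1/1.667 ≈ 0.600.

fraction ≈ 0.600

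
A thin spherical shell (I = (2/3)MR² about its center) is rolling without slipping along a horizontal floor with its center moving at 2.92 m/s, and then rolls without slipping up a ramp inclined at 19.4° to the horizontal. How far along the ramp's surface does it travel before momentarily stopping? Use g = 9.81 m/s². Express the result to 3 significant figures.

d ≈ 2.18 m

With I = (2/3)MR², the ratio k = I/(MR²) is 2/3.
Rolling without slipping gives ω = v/R, so the total kinetic energy is ½Mv² + ½Iω² = ½(1+k)Mv² = (5/6)Mv².
Setting this equal to Mgh gives the vertical rise h = (1+k)v₀²/(2g) = 1.667×2.92²/(2×9.81) = 0.7243 m.
The distance along the slope is d = h/sinθ = 0.7243/sin19.4° ≈ 2.18 m.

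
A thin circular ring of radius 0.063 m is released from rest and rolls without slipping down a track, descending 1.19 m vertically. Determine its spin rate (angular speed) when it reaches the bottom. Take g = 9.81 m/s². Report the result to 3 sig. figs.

ω ≈ 54.2 rad/s

For this body I = MR², i.e. k = I/(MR²) = 1.
The rolling condition ω = v/R makes the rotational term ½I(v/R)² = ½kMv², so KE_total = ½(1+k)Mv² = Mv².
Energy conservation Mgh = ½(1+k)Mv² gives v = √(2gh/(1+k)) = √(2 × 9.81 × 1.19 / 2) = 3.417 m/s.
Then ω = v/R = 3.417 / 0.063 ≈ 54.2 rad/s.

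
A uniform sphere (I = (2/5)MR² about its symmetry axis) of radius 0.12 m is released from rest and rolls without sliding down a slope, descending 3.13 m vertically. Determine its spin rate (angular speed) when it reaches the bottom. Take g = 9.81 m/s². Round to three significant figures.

With I = (2/5)MR², the ratio k = I/(MR²) is 0.4.
Since it rolls without slipping, ω = v/R and KE = ½Mv² + ½Iω² = ½(1+k)Mv² = (7/10)Mv².
Energy conservation Mgh = ½(1+k)Mv² gives v = √(2gh/(1+k)) = √(2 × 9.81 × 3.13 / 1.4) = 6.623 m/s.
Then ω = v/R = 6.623 / 0.12 ≈ 55.2 rad/s.

ω ≈ 55.2 rad/s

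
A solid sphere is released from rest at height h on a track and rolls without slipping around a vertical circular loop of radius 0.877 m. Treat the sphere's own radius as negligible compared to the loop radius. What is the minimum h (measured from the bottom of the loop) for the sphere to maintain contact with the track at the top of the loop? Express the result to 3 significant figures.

h_min ≈ 2.37 m

The moment of inertia is (2/5)MR², giving k ≡ I/(MR²) = 0.4.
At the top of the loop, the minimum-contact condition is Mg = Mv_top²/r, so v_top² = gr.
With ω = v/R, the kinetic energy at speed v is ½(1+k)Mv² = (7/10)Mv².
Energy conservation from release (height h) to the top (height 2r): Mgh = Mg(2r) + (7/10)M·gr.
Thus h_min = 2r + (1+k)r/2 = r(2 + 1.4/2) = 0.877 × 2.7 ≈ 2.37 m.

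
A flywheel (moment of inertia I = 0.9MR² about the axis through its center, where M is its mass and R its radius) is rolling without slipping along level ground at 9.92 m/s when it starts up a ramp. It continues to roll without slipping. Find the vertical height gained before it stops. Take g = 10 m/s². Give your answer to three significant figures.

For this body I = 0.9MR², i.e. k = I/(MR²) = 0.9.
The rolling condition ω = v/R makes the rotational term ½I(v/R)² = ½kMv², so KE_total = ½(1+k)Mv² = (19/20)Mv².
At the top the kinetic energy is zero, so (19/20)Mv₀² = Mgh.
Thus h = (1+k)v₀²/(2g) = 1.9 × 9.92² / (2 × 10) ≈ 9.35 m.

h ≈ 9.35 m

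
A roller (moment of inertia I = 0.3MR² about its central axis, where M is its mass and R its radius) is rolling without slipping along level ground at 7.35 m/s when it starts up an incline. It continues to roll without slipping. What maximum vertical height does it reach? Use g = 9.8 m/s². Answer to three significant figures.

For this body I = 0.3MR², i.e. k = I/(MR²) = 0.3.
The rolling condition ω = v/R makes the rotational term ½I(v/R)² = ½kMv², so KE_total = ½(1+k)Mv² = (13/20)Mv².
At the top the kinetic energy is zero, so (13/20)Mv₀² = Mgh.
Thus h = (1+k)v₀²/(2g) = 1.3 × 7.35² / (2 × 9.8) ≈ 3.58 m.

h ≈ 3.58 m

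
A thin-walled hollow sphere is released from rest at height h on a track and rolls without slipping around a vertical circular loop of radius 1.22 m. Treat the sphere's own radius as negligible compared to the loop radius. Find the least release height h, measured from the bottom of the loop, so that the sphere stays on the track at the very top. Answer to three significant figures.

For this body I = (2/3)MR², i.e. k = I/(MR²) = 2/3.
At the top of the loop, the minimum-contact condition is Mg = Mv_top²/r, so v_top² = gr.
With ω = v/R, the kinetic energy at speed v is ½(1+k)Mv² = (5/6)Mv².
Energy conservation from release (height h) to the top (height 2r): Mgh = Mg(2r) + (5/6)M·gr.
Thus h_min = 2r + (1+k)r/2 = r(2 + 1.667/2) = 1.22 × 2.833 ≈ 3.46 m.

h_min ≈ 3.46 m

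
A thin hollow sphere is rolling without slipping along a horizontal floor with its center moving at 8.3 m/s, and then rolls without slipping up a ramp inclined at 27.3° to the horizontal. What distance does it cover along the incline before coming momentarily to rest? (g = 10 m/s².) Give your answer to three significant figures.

With I = (2/3)MR², the ratio k = I/(MR²) is 2/3.
The rolling condition ω = v/R makes the rotational term ½I(v/R)² = ½kMv², so KE_total = ½(1+k)Mv² = (5/6)Mv².
Setting this equal to Mgh gives the vertical rise h = (1+k)v₀²/(2g) = 1.667×8.3²/(2×10) = 5.741 m.
The distance along the slope is d = h/sinθ = 5.741/sin27.3° ≈ 12.5 m.

d ≈ 12.5 m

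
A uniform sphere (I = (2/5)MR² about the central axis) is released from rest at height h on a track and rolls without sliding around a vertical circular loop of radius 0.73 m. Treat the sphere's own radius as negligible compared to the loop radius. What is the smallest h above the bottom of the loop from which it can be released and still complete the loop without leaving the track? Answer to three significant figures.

The moment of inertia is (2/5)MR², giving k ≡ I/(MR²) = 0.4.
At the top, contact is just lost when gravity alone supplies the centripetal force: Mg = Mv_top²/r, i.e. v_top² = gr.
With ω = v/R, the kinetic energy at speed v is ½(1+k)Mv² = (7/10)Mv².
Energy conservation from release (height h) to the top (height 2r): Mgh = Mg(2r) + (7/10)M·gr.
Thus h_min = 2r + (1+k)r/2 = r(2 + 1.4/2) = 0.73 × 2.7 ≈ 1.97 m.

h_min ≈ 1.97 m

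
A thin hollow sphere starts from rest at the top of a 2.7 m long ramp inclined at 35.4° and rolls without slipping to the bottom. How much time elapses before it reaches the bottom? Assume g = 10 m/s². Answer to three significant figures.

With I = (2/3)MR², the ratio k = I/(MR²) is 2/3.
Along the incline Mg sinθ − f = Ma, and torque about the center fR = Iα = kMR²(a/R) gives f = kMa.
Hence a = g sinθ/(1+k) = 10×sin35.4°/1.667 = 3.476 m/s².
With constant a from rest, t = √(2L/a) = √(2·2.7/3.476) ≈ 1.25 s.

t ≈ 1.25 s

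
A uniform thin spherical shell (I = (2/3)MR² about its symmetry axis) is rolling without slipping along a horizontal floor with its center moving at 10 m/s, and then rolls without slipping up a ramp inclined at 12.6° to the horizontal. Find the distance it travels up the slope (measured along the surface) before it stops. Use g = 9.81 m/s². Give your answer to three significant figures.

d ≈ 38.9 m

With I = (2/3)MR², the ratio k = I/(MR²) is 2/3.
Rolling without slipping gives ω = v/R, so the total kinetic energy is ½Mv² + ½Iω² = ½(1+k)Mv² = (5/6)Mv².
Setting this equal to Mgh gives the vertical rise h = (1+k)v₀²/(2g) = 1.667×10²/(2×9.81) = 8.495 m.
Along the incline, d = h/sinθ = 8.495/sin12.6° ≈ 38.9 m.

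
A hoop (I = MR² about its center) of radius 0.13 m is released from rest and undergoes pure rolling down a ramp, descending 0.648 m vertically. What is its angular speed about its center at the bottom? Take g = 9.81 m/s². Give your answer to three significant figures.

With I = MR², the ratio k = I/(MR²) is 1.
Rolling without slipping gives ω = v/R, so the total kinetic energy is ½Mv² + ½Iω² = ½(1+k)Mv² = Mv².
Energy conservation Mgh = ½(1+k)Mv² gives v = √(2gh/(1+k)) = √(2 × 9.81 × 0.648 / 2) = 2.521 m/s.
Then ω = v/R = 2.521 / 0.13 ≈ 19.4 rad/s.

ω ≈ 19.4 rad/s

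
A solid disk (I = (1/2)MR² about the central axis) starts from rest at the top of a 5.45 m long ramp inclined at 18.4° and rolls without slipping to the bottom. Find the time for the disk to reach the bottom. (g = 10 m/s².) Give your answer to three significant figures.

t ≈ 2.28 s

For this body I = (1/2)MR², i.e. k = I/(MR²) = 0.5.
Translational: Mg sinθ − f = Ma. Rotational about the CM: fR = Iα = kMRa, so f = kMa.
Hence a = g sinθ/(1+k) = 10×sin18.4°/1.5 = 2.104 m/s².
Starting from rest, L = ½at², so t = √(2L/a) = √(2×5.45/2.104) ≈ 2.28 s.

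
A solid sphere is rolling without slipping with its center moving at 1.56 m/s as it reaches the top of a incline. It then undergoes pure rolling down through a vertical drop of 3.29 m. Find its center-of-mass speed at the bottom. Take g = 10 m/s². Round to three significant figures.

Here I = (2/5)MR², so the shape factor k = I/(MR²) = 0.4.
Since it rolls without slipping, ω = v/R and KE = ½Mv² + ½Iω² = ½(1+k)Mv² = (7/10)Mv².
Energy conservation: (7/10)Mv₀² + Mgh = (7/10)Mv², so v² = v₀² + 2gh/(1+k).
v = √(1.56² + 2×10×3.29/1.4) = √49.43 ≈ 7.03 m/s.

v ≈ 7.03 m/s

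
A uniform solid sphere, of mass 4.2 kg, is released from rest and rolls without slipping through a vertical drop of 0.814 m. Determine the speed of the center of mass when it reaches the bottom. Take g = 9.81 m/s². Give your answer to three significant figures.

v ≈ 3.38 m/s

For this body I = (2/5)MR², i.e. k = I/(MR²) = 0.4.
Rolling without slipping gives ω = v/R, so the total kinetic energy is ½Mv² + ½Iω² = ½(1+k)Mv² = (7/10)Mv².
Setting Mgh = (7/10)Mv² gives v = √(2gh/(1+k)) = √(2·9.81·0.814/1.4) ≈ 3.38 m/s.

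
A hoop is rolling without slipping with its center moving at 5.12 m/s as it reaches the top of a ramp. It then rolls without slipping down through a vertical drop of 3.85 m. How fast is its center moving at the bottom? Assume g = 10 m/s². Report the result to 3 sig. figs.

v ≈ 8.04 m/s

With I = MR², the ratio k = I/(MR²) is 1.
The rolling condition ω = v/R makes the rotational term ½I(v/R)² = ½kMv², so KE_total = ½(1+k)Mv² = Mv².
Conserving energy between top and bottom: Mv² = Mv₀² + Mgh, hence v² = v₀² + 2gh/(1+k).
v = √(5.12² + 2×10×3.85/2) = √64.71 ≈ 8.04 m/s.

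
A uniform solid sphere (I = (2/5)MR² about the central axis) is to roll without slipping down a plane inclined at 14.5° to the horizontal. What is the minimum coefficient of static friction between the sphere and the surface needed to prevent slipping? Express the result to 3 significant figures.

Here I = (2/5)MR², so the shape factor k = I/(MR²) = 0.4.
Translational: Mg sinθ − f = Ma. Rotational about the CM: fR = Iα = kMRa, so f = kMa.
These give a = g sinθ/(1+k) and the required friction f = kMg sinθ/(1+k).
With N = Mg cosθ, the no-slip condition f ≤ μN gives μ_min = f/N = k tanθ/(1+k).
μ_min = 0.4 × tan14.5° / 1.4 ≈ 0.0739.

μ_min ≈ 0.0739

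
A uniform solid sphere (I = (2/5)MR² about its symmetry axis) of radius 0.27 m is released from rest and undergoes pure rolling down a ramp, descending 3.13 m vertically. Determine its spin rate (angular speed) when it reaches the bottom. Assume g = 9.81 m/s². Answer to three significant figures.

ω ≈ 24.5 rad/s

Here I = (2/5)MR², so the shape factor k = I/(MR²) = 0.4.
Rolling without slipping gives ω = v/R, so the total kinetic energy is ½Mv² + ½Iω² = ½(1+k)Mv² = (7/10)Mv².
Energy conservation Mgh = ½(1+k)Mv² gives v = √(2gh/(1+k)) = √(2 × 9.81 × 3.13 / 1.4) = 6.623 m/s.
Then ω = v/R = 6.623 / 0.27 ≈ 24.5 rad/s.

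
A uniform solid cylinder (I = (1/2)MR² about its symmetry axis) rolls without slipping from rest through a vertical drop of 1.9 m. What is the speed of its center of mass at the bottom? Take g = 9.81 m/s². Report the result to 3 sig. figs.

For this body I = (1/2)MR², i.e. k = I/(MR²) = 0.5.
Since it rolls without slipping, ω = v/R and KE = ½Mv² + ½Iω² = ½(1+k)Mv² = (3/4)Mv².
Setting Mgh = (3/4)Mv² gives v = √(2gh/(1+k)) = √(2·9.81·1.9/1.5) ≈ 4.99 m/s.

v ≈ 4.99 m/s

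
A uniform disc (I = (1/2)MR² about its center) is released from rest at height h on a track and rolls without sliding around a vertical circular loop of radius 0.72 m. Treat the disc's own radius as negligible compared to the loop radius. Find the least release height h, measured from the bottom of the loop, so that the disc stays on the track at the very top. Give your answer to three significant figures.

For this body I = (1/2)MR², i.e. k = I/(MR²) = 0.5.
At the top, contact is just lost when gravity alone supplies the centripetal force: Mg = Mv_top²/r, i.e. v_top² = gr.
With ω = v/R, the kinetic energy at speed v is ½(1+k)Mv² = (3/4)Mv².
Energy conservation from release (height h) to the top (height 2r): Mgh = Mg(2r) + (3/4)M·gr.
Thus h_min = 2r + (1+k)r/2 = r(2 + 1.5/2) = 0.72 × 2.75 ≈ 1.98 m.

h_min ≈ 1.98 m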